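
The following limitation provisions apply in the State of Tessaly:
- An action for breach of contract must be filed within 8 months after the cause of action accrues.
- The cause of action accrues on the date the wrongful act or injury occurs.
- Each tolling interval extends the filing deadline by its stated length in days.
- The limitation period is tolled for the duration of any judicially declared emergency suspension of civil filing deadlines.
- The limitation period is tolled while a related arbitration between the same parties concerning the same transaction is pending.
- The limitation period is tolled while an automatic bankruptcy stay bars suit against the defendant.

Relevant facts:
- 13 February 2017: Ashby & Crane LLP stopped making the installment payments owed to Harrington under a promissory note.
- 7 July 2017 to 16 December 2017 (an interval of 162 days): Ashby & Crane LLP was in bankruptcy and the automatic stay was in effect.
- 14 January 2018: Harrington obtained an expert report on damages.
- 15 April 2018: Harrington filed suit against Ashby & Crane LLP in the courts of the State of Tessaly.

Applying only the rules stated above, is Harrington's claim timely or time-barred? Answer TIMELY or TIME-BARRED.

The claim accrued on 13 February 2017, when the wrongful act occurred.
Adding the 8 months base period to 13 February 2017 gives a deadline of 13 October 2017, before any tolling.
The period was tolled for 162 days by the automatic bankruptcy stay (7 July 2017 to 16 December 2017), pushing the deadline to 24 March 2018.
Nothing else in the chronology tolls or restarts the period.
Filing on 15 April 2018 missed the 24 March 2018 deadline — the action is time-barred.

TIME-BARRED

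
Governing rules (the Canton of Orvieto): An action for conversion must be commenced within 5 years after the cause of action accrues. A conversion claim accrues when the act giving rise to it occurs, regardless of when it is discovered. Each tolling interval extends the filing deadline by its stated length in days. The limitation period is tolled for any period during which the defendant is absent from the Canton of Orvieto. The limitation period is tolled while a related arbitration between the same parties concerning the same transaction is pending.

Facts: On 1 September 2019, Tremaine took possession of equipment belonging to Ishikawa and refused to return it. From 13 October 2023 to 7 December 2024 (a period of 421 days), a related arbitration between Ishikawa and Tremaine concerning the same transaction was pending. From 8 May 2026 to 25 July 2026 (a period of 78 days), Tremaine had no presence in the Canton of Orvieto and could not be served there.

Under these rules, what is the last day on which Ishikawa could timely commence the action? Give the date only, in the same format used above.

The limitation period began to run on 1 September 2019.
5 years from 1 September 2019 is 1 September 2024.
The period was tolled for 421 days by the pending related arbitration (13 October 2023 to 7 December 2024), pushing the deadline to 27 October 2025.
The defendant's absence from the jurisdiction from 8 May 2026 to 25 July 2026 began after the period had already run on 27 October 2025, so it has no tolling effect.

27 October 2025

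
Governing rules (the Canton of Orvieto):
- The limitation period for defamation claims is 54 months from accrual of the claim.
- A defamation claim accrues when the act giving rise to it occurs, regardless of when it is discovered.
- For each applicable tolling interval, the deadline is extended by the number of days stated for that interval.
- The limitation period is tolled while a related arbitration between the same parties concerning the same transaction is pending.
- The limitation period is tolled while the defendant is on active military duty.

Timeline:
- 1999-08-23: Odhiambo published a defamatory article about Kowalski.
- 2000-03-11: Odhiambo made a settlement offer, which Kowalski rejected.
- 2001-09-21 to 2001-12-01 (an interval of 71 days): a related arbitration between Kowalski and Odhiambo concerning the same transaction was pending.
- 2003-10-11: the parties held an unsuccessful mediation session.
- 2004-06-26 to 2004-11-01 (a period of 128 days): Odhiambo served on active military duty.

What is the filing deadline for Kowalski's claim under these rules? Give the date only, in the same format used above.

2004-05-04

The claim accrued on 1999-08-23, the date of the act.
Adding the 54 months base period to 1999-08-23 gives a deadline of 2004-02-23, before any tolling.
The period was tolled for 71 days by the pending related arbitration (2001-09-21 to 2001-12-01), pushing the deadline to 2004-05-04.
The defendant's active military service from 2004-06-26 to 2004-11-01 began after the period had already run on 2004-05-04, so it has no tolling effect.
None of the other events listed affects the running of the period under the stated rules.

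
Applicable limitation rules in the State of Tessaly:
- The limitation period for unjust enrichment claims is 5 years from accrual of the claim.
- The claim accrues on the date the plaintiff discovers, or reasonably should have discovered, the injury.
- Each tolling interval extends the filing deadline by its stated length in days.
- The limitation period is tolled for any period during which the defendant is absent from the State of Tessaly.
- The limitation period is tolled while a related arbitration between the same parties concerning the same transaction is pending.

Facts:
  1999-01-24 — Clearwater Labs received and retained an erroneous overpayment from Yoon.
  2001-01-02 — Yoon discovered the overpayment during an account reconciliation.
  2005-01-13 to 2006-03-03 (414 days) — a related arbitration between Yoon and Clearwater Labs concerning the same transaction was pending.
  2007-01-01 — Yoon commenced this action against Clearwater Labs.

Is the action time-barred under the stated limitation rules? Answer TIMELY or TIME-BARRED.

The claim did not accrue until Yoon discovered the injury on 2001-01-02; the 1999-01-24 act date does not start the clock under the stated rule.
5 years from 2001-01-02 is 2006-01-02.
The period was tolled for 414 days by the pending related arbitration (2005-01-13 to 2006-03-03), pushing the deadline to 2007-02-20.
Filing on 2007-01-01 beat the 2007-02-20 deadline — the action is timely.

TIMELY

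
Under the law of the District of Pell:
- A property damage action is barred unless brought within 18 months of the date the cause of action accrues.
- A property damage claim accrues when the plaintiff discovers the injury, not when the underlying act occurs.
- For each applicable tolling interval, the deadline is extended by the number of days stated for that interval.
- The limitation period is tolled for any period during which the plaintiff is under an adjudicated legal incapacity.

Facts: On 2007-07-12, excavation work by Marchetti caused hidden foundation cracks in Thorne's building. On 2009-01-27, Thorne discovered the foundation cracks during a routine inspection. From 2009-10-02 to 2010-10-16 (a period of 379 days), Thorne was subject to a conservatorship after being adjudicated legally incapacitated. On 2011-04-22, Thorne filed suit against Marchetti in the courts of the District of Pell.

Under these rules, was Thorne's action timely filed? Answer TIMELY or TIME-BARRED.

The claim did not accrue until Thorne discovered the injury on 2009-01-27; the 2007-07-12 act date does not start the clock under the stated rule.
Adding the 18 months base period to 2009-01-27 gives a deadline of 2010-07-27, before any tolling.
The plaintiff's legal incapacity from 2009-10-02 to 2010-10-16 tolled the period for 379 days, extending the deadline to 2011-08-10.
Thorne filed on 2011-04-22, before the 2011-08-10 deadline, so the action is timely.

TIMELY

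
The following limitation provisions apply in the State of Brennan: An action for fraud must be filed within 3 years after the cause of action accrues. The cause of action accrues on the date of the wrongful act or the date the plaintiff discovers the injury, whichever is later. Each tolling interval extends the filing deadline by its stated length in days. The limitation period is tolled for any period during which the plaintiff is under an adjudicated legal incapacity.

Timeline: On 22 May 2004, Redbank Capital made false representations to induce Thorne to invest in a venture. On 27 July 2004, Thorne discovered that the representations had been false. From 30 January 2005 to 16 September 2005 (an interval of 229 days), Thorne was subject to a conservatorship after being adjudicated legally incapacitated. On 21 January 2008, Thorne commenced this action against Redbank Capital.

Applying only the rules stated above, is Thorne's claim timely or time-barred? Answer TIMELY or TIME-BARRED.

The claim accrued on 27 July 2004 — the later of the 22 May 2004 act and the 27 July 2004 discovery.
The untolled deadline — 3 years after 27 July 2004 — is 27 July 2007.
Because the plaintiff's legal incapacity ran from 30 January 2005 to 16 September 2005, the deadline is extended by 229 days to 12 March 2008.
Thorne filed on 21 January 2008, before the 12 March 2008 deadline, so the action is timely.

TIMELY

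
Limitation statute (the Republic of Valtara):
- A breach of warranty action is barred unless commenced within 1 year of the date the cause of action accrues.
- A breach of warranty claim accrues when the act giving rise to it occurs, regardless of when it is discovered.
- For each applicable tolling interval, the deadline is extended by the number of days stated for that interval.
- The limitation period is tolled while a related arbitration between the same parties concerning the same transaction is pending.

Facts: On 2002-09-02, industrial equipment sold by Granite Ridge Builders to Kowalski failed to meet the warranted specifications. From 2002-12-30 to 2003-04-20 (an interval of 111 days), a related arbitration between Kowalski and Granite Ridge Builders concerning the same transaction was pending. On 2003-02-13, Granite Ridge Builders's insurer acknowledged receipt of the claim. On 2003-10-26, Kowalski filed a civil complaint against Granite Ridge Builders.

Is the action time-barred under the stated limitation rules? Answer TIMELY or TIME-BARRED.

The claim accrued on 2002-09-02, when the wrongful act occurred.
The untolled deadline — 1 year after 2002-09-02 — is 2003-09-02.
The pending related arbitration from 2002-12-30 to 2003-04-20 tolled the period for 111 days, extending the deadline to 2003-12-22.
The other events in the timeline have no effect on the limitation period under the stated rules.
Filing on 2003-10-26 beat the 2003-12-22 deadline — the action is timely.

TIMELY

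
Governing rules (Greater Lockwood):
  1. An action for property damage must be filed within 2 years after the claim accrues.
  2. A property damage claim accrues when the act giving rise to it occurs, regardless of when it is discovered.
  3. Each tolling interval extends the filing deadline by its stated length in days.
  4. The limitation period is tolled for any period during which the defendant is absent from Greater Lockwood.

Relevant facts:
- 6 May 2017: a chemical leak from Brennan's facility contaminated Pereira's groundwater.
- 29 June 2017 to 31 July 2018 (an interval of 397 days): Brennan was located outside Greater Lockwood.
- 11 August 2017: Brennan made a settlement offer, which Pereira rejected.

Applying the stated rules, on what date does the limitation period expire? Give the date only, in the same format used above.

6 June 2020

The claim accrued on 6 May 2017, when the wrongful act occurred.
The untolled deadline — 2 years after 6 May 2017 — is 6 May 2019.
The period was tolled for 397 days by the defendant's absence from the jurisdiction (29 June 2017 to 31 July 2018), pushing the deadline to 6 June 2020.
None of the other events listed affects the running of the period under the stated rules.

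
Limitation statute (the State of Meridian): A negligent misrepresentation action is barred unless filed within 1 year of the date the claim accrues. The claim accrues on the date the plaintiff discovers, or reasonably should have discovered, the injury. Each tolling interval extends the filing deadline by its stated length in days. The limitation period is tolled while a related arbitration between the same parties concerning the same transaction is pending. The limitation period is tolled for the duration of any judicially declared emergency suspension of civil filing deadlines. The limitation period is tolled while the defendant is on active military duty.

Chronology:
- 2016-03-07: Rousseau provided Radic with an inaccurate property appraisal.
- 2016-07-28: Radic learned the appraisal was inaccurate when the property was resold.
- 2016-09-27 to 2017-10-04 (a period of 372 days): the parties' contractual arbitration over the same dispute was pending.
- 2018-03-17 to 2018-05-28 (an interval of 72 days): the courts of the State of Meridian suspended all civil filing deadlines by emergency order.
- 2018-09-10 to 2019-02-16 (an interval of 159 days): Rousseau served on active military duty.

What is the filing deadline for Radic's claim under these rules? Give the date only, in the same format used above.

The claim did not accrue until Radic discovered the injury on 2016-07-28; the 2016-03-07 act date does not start the clock under the stated rule.
The untolled deadline — 1 year after 2016-07-28 — is 2017-07-28.
Because the pending related arbitration ran from 2016-09-27 to 2017-10-04, the deadline is extended by 372 days to 2018-08-04.
The emergency suspension of filing deadlines from 2018-03-17 to 2018-05-28 tolled the period for 72 days, extending the deadline to 2018-10-15.
The defendant's active military service from 2018-09-10 to 2019-02-16 tolled the period for 159 days, extending the deadline to 2019-03-23.

2019-03-23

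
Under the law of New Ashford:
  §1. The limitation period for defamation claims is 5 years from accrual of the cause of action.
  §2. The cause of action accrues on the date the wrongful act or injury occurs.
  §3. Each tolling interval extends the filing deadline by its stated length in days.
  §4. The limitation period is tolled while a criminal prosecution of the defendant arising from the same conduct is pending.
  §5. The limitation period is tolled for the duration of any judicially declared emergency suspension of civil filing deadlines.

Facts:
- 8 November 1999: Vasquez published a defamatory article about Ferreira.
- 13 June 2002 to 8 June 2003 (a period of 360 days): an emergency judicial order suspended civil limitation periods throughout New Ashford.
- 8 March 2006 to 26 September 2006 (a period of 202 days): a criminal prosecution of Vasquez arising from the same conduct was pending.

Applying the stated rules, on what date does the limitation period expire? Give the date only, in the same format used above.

3 November 2005

The claim accrued on 8 November 1999, when the wrongful act occurred.
The untolled deadline — 5 years after 8 November 1999 — is 8 November 2004.
The emergency suspension of filing deadlines from 13 June 2002 to 8 June 2003 tolled the period for 360 days, extending the deadline to 3 November 2005.
By the time the pending criminal prosecution began on 8 March 2006, the limitation period had already expired on 3 November 2005; that interval cannot revive it.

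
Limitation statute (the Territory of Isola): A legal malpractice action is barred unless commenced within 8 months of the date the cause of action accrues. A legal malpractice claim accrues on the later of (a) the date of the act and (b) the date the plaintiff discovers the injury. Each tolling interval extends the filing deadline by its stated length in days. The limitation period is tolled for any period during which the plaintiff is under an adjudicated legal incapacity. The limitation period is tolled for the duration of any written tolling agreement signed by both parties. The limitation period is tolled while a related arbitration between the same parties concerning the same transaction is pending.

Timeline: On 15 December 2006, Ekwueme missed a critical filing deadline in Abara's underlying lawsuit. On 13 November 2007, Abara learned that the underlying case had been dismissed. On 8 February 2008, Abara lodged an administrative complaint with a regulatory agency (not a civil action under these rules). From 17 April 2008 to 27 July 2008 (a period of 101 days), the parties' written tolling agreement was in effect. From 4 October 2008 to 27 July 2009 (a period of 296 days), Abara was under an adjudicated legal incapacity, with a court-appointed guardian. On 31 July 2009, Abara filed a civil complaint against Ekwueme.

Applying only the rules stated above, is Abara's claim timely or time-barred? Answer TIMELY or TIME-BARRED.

Because discovery on 13 November 2007 post-dates the 15 December 2006 act, accrual under the later-of rule falls on 13 November 2007.
Adding the 8 months base period to 13 November 2007 gives a deadline of 13 July 2008, before any tolling.
The period was tolled for 101 days by the written tolling agreement (17 April 2008 to 27 July 2008), pushing the deadline to 22 October 2008.
The plaintiff's legal incapacity from 4 October 2008 to 27 July 2009 tolled the period for 296 days, extending the deadline to 14 August 2009.
None of the other events listed affects the running of the period under the stated rules.
Filing on 31 July 2009 beat the 14 August 2009 deadline — the action is timely.

TIMELY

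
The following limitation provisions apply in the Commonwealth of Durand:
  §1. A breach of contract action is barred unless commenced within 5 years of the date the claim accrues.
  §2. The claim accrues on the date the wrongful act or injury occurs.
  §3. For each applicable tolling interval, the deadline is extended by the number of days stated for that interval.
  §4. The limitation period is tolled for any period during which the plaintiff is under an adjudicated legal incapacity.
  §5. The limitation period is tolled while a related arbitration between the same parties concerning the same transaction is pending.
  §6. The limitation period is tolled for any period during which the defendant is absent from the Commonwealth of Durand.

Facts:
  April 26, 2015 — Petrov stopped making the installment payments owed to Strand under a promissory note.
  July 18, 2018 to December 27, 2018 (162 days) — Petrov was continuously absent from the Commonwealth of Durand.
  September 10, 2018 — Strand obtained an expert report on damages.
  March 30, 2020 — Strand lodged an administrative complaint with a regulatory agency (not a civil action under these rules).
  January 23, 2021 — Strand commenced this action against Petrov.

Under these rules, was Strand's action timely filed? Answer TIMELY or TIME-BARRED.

TIME-BARRED

The limitation period began to run on April 26, 2015.
Adding the 5 years base period to April 26, 2015 gives a deadline of April 26, 2020, before any tolling.
Because the defendant's absence from the jurisdiction ran from July 18, 2018 to December 27, 2018, the deadline is extended by 162 days to October 5, 2020.
The other events in the timeline have no effect on the limitation period under the stated rules.
The January 23, 2021 filing falls after the October 5, 2020 deadline; the claim is time-barred.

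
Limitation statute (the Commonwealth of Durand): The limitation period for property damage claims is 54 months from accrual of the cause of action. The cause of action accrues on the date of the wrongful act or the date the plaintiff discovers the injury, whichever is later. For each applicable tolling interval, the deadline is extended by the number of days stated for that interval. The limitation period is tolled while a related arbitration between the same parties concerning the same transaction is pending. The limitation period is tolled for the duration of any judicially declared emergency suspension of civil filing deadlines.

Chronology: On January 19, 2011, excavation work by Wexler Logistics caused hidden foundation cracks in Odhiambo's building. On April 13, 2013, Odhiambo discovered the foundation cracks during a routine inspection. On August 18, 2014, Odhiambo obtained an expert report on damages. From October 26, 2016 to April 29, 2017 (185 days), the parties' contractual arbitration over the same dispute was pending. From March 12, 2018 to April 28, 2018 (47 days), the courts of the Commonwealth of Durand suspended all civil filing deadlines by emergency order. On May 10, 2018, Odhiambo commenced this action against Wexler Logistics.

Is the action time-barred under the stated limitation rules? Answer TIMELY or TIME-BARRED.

TIMELY

The claim accrued on April 13, 2013 — the later of the January 19, 2011 act and the April 13, 2013 discovery.
Adding the 54 months base period to April 13, 2013 gives a deadline of October 13, 2017, before any tolling.
The pending related arbitration from October 26, 2016 to April 29, 2017 tolled the period for 185 days, extending the deadline to April 16, 2018.
The period was tolled for 47 days by the emergency suspension of filing deadlines (March 12, 2018 to April 28, 2018), pushing the deadline to June 2, 2018.
The other events in the timeline have no effect on the limitation period under the stated rules.
Odhiambo filed on May 10, 2018, before the June 2, 2018 deadline, so the action is timely.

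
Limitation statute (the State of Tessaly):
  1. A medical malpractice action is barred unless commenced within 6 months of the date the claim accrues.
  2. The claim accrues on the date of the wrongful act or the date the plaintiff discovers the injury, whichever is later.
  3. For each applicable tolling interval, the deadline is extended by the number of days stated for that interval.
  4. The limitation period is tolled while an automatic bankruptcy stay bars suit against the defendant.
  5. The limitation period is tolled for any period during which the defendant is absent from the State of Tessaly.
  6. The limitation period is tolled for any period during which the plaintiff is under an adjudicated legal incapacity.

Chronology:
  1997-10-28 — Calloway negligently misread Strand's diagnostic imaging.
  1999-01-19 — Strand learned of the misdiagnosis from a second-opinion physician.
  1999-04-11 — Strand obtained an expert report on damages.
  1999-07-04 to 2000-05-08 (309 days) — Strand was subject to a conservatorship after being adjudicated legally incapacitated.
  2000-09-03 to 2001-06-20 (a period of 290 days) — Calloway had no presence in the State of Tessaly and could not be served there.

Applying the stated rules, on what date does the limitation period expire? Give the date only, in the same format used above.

2000-05-23

Taking the later of the act (1997-10-28) and discovery (1999-01-19), the claim accrued on 1999-01-19.
The untolled deadline — 6 months after 1999-01-19 — is 1999-07-19.
Because the plaintiff's legal incapacity ran from 1999-07-04 to 2000-05-08, the deadline is extended by 309 days to 2000-05-23.
By the time the defendant's absence from the jurisdiction began on 2000-09-03, the limitation period had already expired on 2000-05-23; that interval cannot revive it.
The other events in the timeline have no effect on the limitation period under the stated rules.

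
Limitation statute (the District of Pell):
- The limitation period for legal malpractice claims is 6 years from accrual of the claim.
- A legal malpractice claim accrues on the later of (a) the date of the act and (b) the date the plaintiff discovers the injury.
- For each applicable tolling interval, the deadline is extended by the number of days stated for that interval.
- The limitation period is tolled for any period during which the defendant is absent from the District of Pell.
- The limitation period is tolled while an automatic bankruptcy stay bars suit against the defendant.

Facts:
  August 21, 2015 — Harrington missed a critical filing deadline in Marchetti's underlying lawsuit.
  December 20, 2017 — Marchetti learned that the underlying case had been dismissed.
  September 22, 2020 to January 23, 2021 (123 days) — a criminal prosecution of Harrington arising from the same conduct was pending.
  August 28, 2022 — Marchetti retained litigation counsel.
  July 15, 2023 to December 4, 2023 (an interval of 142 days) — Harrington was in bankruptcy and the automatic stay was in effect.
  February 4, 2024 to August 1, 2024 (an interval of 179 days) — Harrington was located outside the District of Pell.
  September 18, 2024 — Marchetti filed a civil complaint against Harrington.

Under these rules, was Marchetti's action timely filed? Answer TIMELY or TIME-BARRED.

The claim accrued on December 20, 2017 — the later of the August 21, 2015 act and the December 20, 2017 discovery.
The untolled deadline — 6 years after December 20, 2017 — is December 20, 2023.
The period was tolled for 142 days by the automatic bankruptcy stay (July 15, 2023 to December 4, 2023), pushing the deadline to May 10, 2024.
The period was tolled for 179 days by the defendant's absence from the jurisdiction (February 4, 2024 to August 1, 2024), pushing the deadline to November 5, 2024.
The pending criminal prosecution from September 22, 2020 to January 23, 2021 does not toll the period, because no stated rule makes a criminal prosecution a tolling event.
The other events in the timeline have no effect on the limitation period under the stated rules.
The September 18, 2024 filing precedes the November 5, 2024 deadline; the claim is timely.

TIMELY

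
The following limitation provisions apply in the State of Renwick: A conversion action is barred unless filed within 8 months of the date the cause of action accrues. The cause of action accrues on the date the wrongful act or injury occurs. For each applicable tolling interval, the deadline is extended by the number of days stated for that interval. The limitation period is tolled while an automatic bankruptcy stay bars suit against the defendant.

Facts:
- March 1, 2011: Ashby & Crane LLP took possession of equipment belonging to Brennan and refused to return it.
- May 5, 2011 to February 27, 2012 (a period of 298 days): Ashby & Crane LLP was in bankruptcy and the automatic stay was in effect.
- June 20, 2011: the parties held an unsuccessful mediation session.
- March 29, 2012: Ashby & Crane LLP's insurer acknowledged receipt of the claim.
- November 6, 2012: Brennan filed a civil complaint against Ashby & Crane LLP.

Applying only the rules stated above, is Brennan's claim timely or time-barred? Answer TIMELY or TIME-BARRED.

The claim accrued on March 1, 2011, when the wrongful act occurred.
Adding the 8 months base period to March 1, 2011 gives a deadline of November 1, 2011, before any tolling.
Because the automatic bankruptcy stay ran from May 5, 2011 to February 27, 2012, the deadline is extended by 298 days to August 25, 2012.
None of the other events listed affects the running of the period under the stated rules.
Brennan filed on November 6, 2012, after the August 25, 2012 deadline, so the action is time-barred.

TIME-BARRED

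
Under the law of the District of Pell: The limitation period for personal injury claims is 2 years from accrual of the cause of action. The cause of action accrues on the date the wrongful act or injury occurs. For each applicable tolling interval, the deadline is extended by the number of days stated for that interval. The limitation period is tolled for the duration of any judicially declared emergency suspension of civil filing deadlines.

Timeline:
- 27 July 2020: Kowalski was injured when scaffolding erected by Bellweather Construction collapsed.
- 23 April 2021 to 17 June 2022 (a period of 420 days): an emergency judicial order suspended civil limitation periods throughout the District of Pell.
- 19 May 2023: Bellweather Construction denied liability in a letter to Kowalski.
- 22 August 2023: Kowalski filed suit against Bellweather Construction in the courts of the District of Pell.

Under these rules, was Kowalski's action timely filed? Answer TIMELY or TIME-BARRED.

The limitation period began to run on 27 July 2020.
Adding the 2 years base period to 27 July 2020 gives a deadline of 27 July 2022, before any tolling.
The period was tolled for 420 days by the emergency suspension of filing deadlines (23 April 2021 to 17 June 2022), pushing the deadline to 20 September 2023.
The other events in the timeline have no effect on the limitation period under the stated rules.
Filing on 22 August 2023 beat the 20 September 2023 deadline — the action is timely.

TIMELY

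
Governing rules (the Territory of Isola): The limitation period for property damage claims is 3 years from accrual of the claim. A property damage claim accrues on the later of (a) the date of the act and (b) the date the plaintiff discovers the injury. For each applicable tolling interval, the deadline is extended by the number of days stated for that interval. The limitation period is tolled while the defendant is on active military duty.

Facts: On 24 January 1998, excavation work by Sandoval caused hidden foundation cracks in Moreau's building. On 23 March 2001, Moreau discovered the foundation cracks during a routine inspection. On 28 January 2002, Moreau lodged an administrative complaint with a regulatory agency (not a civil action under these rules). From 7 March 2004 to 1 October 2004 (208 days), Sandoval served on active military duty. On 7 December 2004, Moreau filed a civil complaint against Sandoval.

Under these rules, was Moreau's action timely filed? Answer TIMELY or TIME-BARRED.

Taking the later of the act (24 January 1998) and discovery (23 March 2001), the claim accrued on 23 March 2001.
3 years from 23 March 2001 is 23 March 2004.
The period was tolled for 208 days by the defendant's active military service (7 March 2004 to 1 October 2004), pushing the deadline to 17 October 2004.
The other events in the timeline have no effect on the limitation period under the stated rules.
Filing on 7 December 2004 missed the 17 October 2004 deadline — the action is time-barred.

TIME-BARRED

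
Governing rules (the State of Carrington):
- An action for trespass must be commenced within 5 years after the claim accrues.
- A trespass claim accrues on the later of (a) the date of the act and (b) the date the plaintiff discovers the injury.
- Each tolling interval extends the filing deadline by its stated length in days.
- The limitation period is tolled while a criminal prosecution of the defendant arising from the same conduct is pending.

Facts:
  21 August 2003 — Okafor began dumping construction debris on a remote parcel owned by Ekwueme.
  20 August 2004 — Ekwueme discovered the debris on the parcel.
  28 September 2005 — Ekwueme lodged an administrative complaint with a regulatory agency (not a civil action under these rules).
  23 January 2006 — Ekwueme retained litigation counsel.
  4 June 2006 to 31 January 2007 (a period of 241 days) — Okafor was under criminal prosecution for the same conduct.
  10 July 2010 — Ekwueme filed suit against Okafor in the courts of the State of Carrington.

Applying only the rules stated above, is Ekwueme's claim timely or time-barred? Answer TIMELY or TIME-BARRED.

Because discovery on 20 August 2004 post-dates the 21 August 2003 act, accrual under the later-of rule falls on 20 August 2004.
The untolled deadline — 5 years after 20 August 2004 — is 20 August 2009.
Because the pending criminal prosecution ran from 4 June 2006 to 31 January 2007, the deadline is extended by 241 days to 18 April 2010.
Nothing else in the chronology tolls or restarts the period.
Ekwueme filed on 10 July 2010, after the 18 April 2010 deadline, so the action is time-barred.

TIME-BARRED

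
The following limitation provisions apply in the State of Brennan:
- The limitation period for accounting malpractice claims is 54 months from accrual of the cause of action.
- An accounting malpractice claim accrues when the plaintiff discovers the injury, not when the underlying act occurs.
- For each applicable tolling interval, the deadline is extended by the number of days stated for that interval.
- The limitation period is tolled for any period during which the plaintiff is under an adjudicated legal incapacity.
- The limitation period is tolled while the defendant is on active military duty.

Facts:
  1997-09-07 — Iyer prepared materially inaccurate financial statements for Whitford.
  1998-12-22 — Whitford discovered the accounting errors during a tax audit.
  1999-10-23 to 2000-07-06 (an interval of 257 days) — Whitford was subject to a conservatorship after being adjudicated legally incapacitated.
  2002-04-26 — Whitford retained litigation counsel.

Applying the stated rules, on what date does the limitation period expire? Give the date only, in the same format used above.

Under the discovery rule, the claim accrued on 1998-12-22, when Whitford discovered the injury — not on the 1997-09-07 date of the underlying act.
The untolled deadline — 54 months after 1998-12-22 — is 2003-06-22.
Because the plaintiff's legal incapacity ran from 1999-10-23 to 2000-07-06, the deadline is extended by 257 days to 2004-03-05.
Nothing else in the chronology tolls or restarts the period.

2004-03-05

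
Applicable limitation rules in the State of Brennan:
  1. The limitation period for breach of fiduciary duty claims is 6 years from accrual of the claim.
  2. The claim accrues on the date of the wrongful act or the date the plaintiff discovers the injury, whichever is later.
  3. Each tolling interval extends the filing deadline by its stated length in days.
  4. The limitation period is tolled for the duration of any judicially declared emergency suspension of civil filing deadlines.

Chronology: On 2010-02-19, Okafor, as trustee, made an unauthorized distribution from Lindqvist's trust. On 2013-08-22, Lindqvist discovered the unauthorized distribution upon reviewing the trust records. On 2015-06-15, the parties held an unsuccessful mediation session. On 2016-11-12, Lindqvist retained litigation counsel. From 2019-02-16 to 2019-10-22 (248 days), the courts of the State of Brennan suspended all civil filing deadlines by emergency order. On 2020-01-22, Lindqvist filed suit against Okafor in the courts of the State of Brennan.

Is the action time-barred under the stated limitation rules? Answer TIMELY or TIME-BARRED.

TIMELY

The claim accrued on 2013-08-22 — the later of the 2010-02-19 act and the 2013-08-22 discovery.
The untolled deadline — 6 years after 2013-08-22 — is 2019-08-22.
The emergency suspension of filing deadlines from 2019-02-16 to 2019-10-22 tolled the period for 248 days, extending the deadline to 2020-04-26.
None of the other events listed affects the running of the period under the stated rules.
Filing on 2020-01-22 beat the 2020-04-26 deadline — the action is timely.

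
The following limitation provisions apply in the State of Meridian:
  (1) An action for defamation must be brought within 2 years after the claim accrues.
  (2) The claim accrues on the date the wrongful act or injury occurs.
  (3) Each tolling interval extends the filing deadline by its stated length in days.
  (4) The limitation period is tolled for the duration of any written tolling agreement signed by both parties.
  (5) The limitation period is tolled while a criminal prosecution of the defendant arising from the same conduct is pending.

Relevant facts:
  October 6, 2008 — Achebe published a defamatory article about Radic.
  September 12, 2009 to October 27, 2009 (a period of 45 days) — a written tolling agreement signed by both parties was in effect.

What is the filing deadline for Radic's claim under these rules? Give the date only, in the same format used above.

November 20, 2010

The claim accrued on October 6, 2008, when the wrongful act occurred.
2 years from October 6, 2008 is October 6, 2010.
The period was tolled for 45 days by the written tolling agreement (September 12, 2009 to October 27, 2009), pushing the deadline to November 20, 2010.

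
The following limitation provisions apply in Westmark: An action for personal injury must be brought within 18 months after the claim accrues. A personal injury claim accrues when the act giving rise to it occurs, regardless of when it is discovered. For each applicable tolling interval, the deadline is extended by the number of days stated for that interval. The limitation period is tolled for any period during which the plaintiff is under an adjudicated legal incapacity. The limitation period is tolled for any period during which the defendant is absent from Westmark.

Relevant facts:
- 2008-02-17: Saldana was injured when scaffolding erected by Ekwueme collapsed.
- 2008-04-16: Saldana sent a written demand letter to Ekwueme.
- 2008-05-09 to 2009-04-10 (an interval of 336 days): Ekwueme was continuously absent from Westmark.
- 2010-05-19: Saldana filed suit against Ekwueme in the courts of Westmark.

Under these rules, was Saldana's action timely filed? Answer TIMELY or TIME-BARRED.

The limitation period began to run on 2008-02-17.
Adding the 18 months base period to 2008-02-17 gives a deadline of 2009-08-17, before any tolling.
The period was tolled for 336 days by the defendant's absence from the jurisdiction (2008-05-09 to 2009-04-10), pushing the deadline to 2010-07-19.
None of the other events listed affects the running of the period under the stated rules.
Saldana filed on 2010-05-19, before the 2010-07-19 deadline, so the action is timely.

TIMELY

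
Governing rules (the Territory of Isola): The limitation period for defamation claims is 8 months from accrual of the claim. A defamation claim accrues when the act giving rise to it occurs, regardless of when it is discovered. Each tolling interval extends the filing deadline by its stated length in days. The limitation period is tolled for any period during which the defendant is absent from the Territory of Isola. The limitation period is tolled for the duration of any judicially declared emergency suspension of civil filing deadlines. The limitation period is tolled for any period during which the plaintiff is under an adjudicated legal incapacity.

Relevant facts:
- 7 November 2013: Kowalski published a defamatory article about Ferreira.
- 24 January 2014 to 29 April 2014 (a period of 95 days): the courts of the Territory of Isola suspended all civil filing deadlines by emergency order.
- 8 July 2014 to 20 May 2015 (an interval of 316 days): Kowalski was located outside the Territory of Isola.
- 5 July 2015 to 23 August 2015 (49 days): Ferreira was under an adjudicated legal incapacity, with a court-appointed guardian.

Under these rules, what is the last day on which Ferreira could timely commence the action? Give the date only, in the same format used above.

10 October 2015

The claim accrued on 7 November 2013, when the wrongful act occurred.
Adding the 8 months base period to 7 November 2013 gives a deadline of 7 July 2014, before any tolling.
The period was tolled for 95 days by the emergency suspension of filing deadlines (24 January 2014 to 29 April 2014), pushing the deadline to 10 October 2014.
Because the defendant's absence from the jurisdiction ran from 8 July 2014 to 20 May 2015, the deadline is extended by 316 days to 22 August 2015.
The period was tolled for 49 days by the plaintiff's legal incapacity (5 July 2015 to 23 August 2015), pushing the deadline to 10 October 2015.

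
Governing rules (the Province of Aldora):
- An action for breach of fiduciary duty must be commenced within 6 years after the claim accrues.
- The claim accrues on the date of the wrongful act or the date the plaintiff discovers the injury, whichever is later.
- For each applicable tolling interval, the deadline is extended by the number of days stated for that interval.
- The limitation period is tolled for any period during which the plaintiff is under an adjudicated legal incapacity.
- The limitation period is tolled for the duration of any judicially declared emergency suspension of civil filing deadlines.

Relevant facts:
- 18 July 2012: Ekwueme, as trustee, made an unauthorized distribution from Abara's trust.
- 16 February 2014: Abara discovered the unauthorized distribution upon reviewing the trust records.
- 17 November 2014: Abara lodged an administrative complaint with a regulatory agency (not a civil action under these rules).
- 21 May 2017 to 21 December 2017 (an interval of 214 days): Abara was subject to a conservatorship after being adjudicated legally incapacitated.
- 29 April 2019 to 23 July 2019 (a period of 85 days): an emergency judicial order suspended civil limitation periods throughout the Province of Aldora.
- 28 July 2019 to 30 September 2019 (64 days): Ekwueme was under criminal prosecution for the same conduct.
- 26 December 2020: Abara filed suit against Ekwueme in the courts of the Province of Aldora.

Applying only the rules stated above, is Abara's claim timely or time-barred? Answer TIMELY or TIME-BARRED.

TIME-BARRED

Taking the later of the act (18 July 2012) and discovery (16 February 2014), the claim accrued on 16 February 2014.
Adding the 6 years base period to 16 February 2014 gives a deadline of 16 February 2020, before any tolling.
The period was tolled for 214 days by the plaintiff's legal incapacity (21 May 2017 to 21 December 2017), pushing the deadline to 17 September 2020.
The period was tolled for 85 days by the emergency suspension of filing deadlines (29 April 2019 to 23 July 2019), pushing the deadline to 11 December 2020.
The pending criminal prosecution from 28 July 2019 to 30 September 2019 does not toll the period, because no stated rule makes a criminal prosecution a tolling event.
None of the other events listed affects the running of the period under the stated rules.
Abara filed on 26 December 2020, after the 11 December 2020 deadline, so the action is time-barred.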